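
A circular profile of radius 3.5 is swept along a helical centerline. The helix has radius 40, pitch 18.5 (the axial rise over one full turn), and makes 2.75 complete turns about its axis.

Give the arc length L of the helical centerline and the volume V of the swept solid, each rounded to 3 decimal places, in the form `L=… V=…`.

L=693.020 V=26670.546

2πR = 2π·40 = 251.327412
per-turn = √(251.327412² + 18.5²) = √(63165.4682 + 342.25) = √63507.7182 = 252.007377
L = 2.75 × 252.007377 = 693.020287
V = π·3.5² × L = 38.484510 × 693.020287 = 26670.546182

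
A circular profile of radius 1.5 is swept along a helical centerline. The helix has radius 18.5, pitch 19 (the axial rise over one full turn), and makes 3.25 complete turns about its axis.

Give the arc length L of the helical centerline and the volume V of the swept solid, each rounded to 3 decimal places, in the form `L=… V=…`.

L=382.790 V=2705.783

2πR = 2π·18.5 = 116.238928
per-turn = √(116.238928² + 19²) = √(13511.4884 + 361) = √13872.4884 = 117.781528
L = 3.25 × 117.781528 = 382.789967
V = π·1.5² × L = 7.068583 × 382.789967 = 2705.782835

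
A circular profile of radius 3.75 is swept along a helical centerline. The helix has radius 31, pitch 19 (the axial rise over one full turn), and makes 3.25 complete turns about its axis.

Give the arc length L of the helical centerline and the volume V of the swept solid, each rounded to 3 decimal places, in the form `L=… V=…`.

L=636.036 V=28099.189

2πR = 2π·31 = 194.778745
per-turn = √(194.778745² + 19²) = √(37938.7593 + 361) = √38299.7593 = 195.703243
L = 3.25 × 195.703243 = 636.035540
V = π·3.75² × L = 44.178647 × 636.035540 = 28099.189393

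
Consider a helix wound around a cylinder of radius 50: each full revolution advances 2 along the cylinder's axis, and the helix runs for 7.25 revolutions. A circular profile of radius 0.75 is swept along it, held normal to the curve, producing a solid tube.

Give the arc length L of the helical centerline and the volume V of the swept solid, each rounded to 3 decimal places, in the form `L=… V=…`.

2πR = 2π·50 = 314.159265
per-turn = √(314.159265² + 2²) = √(98696.0440 + 4) = √98700.0440 = 314.165631
L = 7.25 × 314.165631 = 2277.700828
V = π·0.75² × L = 1.767146 × 2277.700828 = 4025.029606

L=2277.701 V=4025.030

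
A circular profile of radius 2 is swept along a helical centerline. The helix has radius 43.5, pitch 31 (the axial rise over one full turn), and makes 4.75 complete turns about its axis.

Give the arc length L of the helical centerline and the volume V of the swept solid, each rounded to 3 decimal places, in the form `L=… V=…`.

2πR = 2π·43.5 = 273.318561
per-turn = √(273.318561² + 31²) = √(74703.0357 + 961) = √75664.0357 = 275.070965
L = 4.75 × 275.070965 = 1306.587083
V = π·2² × L = 12.566371 × 1306.587083 = 16419.057526

L=1306.587 V=16419.058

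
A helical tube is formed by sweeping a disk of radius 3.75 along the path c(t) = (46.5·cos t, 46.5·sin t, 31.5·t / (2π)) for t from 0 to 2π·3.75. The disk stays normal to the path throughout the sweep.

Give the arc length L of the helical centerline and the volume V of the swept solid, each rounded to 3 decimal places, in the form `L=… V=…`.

2πR = 2π·46.5 = 292.168117
per-turn = √(292.168117² + 31.5²) = √(85362.2085 + 992.25) = √86354.4585 = 293.861291
L = 3.75 × 293.861291 = 1101.979842
V = π·3.75² × L = 44.178647 × 1101.979842 = 48683.978100

L=1101.980 V=48683.978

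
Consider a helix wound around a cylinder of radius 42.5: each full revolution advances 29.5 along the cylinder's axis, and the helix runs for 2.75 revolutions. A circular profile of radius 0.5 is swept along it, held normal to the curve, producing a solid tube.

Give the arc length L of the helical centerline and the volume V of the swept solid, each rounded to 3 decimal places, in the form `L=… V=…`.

L=738.815 V=580.264

2πR = 2π·42.5 = 267.035376
per-turn = √(267.035376² + 29.5²) = √(71307.8918 + 870.25) = √72178.1418 = 268.659900
L = 2.75 × 268.659900 = 738.814725
V = π·0.5² × L = 0.785398 × 738.814725 = 580.263728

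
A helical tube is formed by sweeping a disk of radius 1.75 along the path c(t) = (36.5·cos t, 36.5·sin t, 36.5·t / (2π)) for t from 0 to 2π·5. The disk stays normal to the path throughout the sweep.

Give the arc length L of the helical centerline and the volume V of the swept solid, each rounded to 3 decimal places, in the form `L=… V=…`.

2πR = 2π·36.5 = 229.336264
per-turn = √(229.336264² + 36.5²) = √(52595.1219 + 1332.25) = √53927.3719 = 232.222677
L = 5 × 232.222677 = 1161.113387
V = π·1.75² × L = 9.621128 × 1161.113387 = 11171.219935

L=1161.113 V=11171.220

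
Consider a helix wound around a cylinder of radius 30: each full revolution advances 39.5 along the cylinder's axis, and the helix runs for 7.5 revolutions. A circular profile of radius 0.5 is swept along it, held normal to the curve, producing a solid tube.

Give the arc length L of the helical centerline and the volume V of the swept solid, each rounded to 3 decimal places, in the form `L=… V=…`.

L=1444.423 V=1134.447

2πR = 2π·30 = 188.495559
per-turn = √(188.495559² + 39.5²) = √(35530.5758 + 1560.25) = √37090.8258 = 192.589786
L = 7.5 × 192.589786 = 1444.423398
V = π·0.5² × L = 0.785398 × 1444.423398 = 1134.447484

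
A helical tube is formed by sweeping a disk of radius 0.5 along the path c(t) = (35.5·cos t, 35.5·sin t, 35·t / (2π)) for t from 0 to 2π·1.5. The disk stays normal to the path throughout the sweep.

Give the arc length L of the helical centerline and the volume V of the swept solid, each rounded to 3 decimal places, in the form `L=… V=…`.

L=338.674 V=265.994

2πR = 2π·35.5 = 223.053078
per-turn = √(223.053078² + 35²) = √(49752.6758 + 1225) = √50977.6758 = 225.782364
L = 1.5 × 225.782364 = 338.673546
V = π·0.5² × L = 0.785398 × 338.673546 = 265.993581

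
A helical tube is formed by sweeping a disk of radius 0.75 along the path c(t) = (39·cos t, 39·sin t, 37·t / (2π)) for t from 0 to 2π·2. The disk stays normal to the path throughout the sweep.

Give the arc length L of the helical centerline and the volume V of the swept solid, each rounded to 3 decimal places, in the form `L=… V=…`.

L=495.644 V=875.875

2πR = 2π·39 = 245.044227
per-turn = √(245.044227² + 37²) = √(60046.6732 + 1369) = √61415.6732 = 247.821858
L = 2 × 247.821858 = 495.643715
V = π·0.75² × L = 1.767146 × 495.643715 = 875.874744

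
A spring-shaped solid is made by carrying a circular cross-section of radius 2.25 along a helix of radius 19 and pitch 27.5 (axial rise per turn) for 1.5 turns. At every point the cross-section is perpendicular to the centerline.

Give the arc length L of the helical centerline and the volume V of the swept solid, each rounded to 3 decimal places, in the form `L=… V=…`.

L=183.760 V=2922.584

2πR = 2π·19 = 119.380521
per-turn = √(119.380521² + 27.5²) = √(14251.7088 + 756.25) = √15007.9588 = 122.506974
L = 1.5 × 122.506974 = 183.760461
V = π·2.25² × L = 15.904313 × 183.760461 = 2922.583861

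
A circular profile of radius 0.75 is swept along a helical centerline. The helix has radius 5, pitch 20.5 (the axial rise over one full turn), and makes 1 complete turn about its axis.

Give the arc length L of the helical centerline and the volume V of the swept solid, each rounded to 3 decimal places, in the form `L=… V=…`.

2πR = 2π·5 = 31.415927
per-turn = √(31.415927² + 20.5²) = √(986.9604 + 420.25) = √1407.2104 = 37.512804
L = 1 × 37.512804 = 37.512804
V = π·0.75² × L = 1.767146 × 37.512804 = 66.290596

L=37.513 V=66.291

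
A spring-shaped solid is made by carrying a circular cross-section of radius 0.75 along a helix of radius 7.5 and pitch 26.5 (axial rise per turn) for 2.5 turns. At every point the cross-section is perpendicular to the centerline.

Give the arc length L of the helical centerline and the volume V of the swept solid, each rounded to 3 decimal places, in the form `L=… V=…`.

L=135.160 V=238.847

2πR = 2π·7.5 = 47.123890
per-turn = √(47.123890² + 26.5²) = √(2220.6610 + 702.25) = √2922.9110 = 54.063953
L = 2.5 × 54.063953 = 135.159882
V = π·0.75² × L = 1.767146 × 135.159882 = 238.847227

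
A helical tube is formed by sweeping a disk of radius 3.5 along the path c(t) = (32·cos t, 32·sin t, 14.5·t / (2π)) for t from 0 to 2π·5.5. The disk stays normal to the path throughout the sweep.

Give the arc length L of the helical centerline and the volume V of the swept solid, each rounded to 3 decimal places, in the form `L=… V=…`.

2πR = 2π·32 = 201.061930
per-turn = √(201.061930² + 14.5²) = √(40425.8996 + 210.25) = √40636.1496 = 201.584101
L = 5.5 × 201.584101 = 1108.712553
V = π·3.5² × L = 38.484510 × 1108.712553 = 42668.259358

L=1108.713 V=42668.259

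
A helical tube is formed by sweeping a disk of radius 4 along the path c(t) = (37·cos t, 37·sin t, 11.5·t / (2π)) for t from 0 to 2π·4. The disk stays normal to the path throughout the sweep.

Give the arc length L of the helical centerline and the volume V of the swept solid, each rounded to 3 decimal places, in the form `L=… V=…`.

L=931.048 V=46799.601

2πR = 2π·37 = 232.477856
per-turn = √(232.477856² + 11.5²) = √(54045.9537 + 132.25) = √54178.2037 = 232.762118
L = 4 × 232.762118 = 931.048473
V = π·4² × L = 50.265482 × 931.048473 = 46799.600690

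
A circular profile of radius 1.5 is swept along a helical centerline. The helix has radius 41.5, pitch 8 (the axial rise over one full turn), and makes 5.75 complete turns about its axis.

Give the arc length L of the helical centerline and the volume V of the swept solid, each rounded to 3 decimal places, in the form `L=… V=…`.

L=1500.031 V=10603.091

2πR = 2π·41.5 = 260.752190
per-turn = √(260.752190² + 8²) = √(67991.7047 + 64) = √68055.7047 = 260.874883
L = 5.75 × 260.874883 = 1500.030579
V = π·1.5² × L = 7.068583 × 1500.030579 = 10603.091355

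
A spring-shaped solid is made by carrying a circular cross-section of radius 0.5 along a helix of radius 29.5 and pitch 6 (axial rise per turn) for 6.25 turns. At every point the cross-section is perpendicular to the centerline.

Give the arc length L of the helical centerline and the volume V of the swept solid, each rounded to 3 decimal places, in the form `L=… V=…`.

2πR = 2π·29.5 = 185.353967
per-turn = √(185.353967² + 6²) = √(34356.0929 + 36) = √34392.0929 = 185.451053
L = 6.25 × 185.451053 = 1159.069079
V = π·0.5² × L = 0.785398 × 1159.069079 = 910.330726

L=1159.069 V=910.331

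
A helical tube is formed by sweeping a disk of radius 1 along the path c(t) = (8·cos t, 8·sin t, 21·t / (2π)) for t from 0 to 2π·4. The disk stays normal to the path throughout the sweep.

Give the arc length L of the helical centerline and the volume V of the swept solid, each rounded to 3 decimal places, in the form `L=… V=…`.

2πR = 2π·8 = 50.265482
per-turn = √(50.265482² + 21²) = √(2526.6187 + 441) = √2967.6187 = 54.475855
L = 4 × 54.475855 = 217.903418
V = π·1² × L = 3.141593 × 217.903418 = 684.563778

L=217.903 V=684.564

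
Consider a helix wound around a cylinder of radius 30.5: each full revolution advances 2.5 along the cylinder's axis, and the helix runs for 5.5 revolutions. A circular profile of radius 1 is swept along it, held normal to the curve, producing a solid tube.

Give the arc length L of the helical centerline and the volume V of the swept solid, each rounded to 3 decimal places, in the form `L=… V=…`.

L=1054.094 V=3311.534

2πR = 2π·30.5 = 191.637152
per-turn = √(191.637152² + 2.5²) = √(36724.7980 + 6.25) = √36731.0480 = 191.653458
L = 5.5 × 191.653458 = 1054.094019
V = π·1² × L = 3.141593 × 1054.094019 = 3311.534027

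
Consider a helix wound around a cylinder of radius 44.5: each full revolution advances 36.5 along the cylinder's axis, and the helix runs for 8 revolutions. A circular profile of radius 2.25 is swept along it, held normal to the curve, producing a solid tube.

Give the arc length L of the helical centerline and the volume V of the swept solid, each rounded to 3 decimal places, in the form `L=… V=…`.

L=2255.793 V=35876.833

2πR = 2π·44.5 = 279.601746
per-turn = √(279.601746² + 36.5²) = √(78177.1365 + 1332.25) = √79509.3865 = 281.974088
L = 8 × 281.974088 = 2255.792706
V = π·2.25² × L = 15.904313 × 2255.792706 = 35876.832832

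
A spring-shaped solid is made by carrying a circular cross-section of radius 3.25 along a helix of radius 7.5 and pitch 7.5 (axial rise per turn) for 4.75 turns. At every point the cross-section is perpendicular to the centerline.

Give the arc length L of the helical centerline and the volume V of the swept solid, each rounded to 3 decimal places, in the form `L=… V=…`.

L=226.656 V=7521.132

2πR = 2π·7.5 = 47.123890
per-turn = √(47.123890² + 7.5²) = √(2220.6610 + 56.25) = √2276.9110 = 47.716988
L = 4.75 × 47.716988 = 226.655695
V = π·3.25² × L = 33.183072 × 226.655695 = 7521.132348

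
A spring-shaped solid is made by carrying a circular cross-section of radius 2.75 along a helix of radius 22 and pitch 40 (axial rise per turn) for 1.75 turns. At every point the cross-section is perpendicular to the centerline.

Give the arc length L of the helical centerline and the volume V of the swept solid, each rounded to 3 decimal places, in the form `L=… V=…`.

L=251.827 V=5982.982

2πR = 2π·22 = 138.230077
per-turn = √(138.230077² + 40²) = √(19107.5541 + 1600) = √20707.5541 = 143.901196
L = 1.75 × 143.901196 = 251.827092
V = π·2.75² × L = 23.758294 × 251.827092 = 5982.982211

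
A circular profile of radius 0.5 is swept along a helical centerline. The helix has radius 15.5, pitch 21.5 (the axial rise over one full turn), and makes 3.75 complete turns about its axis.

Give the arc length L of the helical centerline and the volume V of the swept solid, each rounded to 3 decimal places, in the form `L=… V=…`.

2πR = 2π·15.5 = 97.389372
per-turn = √(97.389372² + 21.5²) = √(9484.6898 + 462.25) = √9946.9398 = 99.734346
L = 3.75 × 99.734346 = 374.003799
V = π·0.5² × L = 0.785398 × 374.003799 = 293.741897

L=374.004 V=293.742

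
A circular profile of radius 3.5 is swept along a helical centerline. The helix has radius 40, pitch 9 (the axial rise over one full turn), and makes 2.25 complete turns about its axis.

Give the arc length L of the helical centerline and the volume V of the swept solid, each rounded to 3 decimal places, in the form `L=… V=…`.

2πR = 2π·40 = 251.327412
per-turn = √(251.327412² + 9²) = √(63165.4682 + 81) = √63246.4682 = 251.488505
L = 2.25 × 251.488505 = 565.849136
V = π·3.5² × L = 38.484510 × 565.849136 = 21776.426750

L=565.849 V=21776.427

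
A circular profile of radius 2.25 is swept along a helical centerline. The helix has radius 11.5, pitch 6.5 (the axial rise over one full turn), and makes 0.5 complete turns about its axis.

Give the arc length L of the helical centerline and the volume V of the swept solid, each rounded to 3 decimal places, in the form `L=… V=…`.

L=36.274 V=576.916

2πR = 2π·11.5 = 72.256631
per-turn = √(72.256631² + 6.5²) = √(5221.0207 + 42.25) = √5263.2707 = 72.548403
L = 0.5 × 72.548403 = 36.274201
V = π·2.25² × L = 15.904313 × 36.274201 = 576.916245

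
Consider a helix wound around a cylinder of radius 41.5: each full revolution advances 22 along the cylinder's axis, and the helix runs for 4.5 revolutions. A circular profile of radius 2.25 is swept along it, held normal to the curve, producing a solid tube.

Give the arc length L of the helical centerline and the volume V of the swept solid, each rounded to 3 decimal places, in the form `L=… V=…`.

2πR = 2π·41.5 = 260.752190
per-turn = √(260.752190² + 22²) = √(67991.7047 + 484) = √68475.7047 = 261.678629
L = 4.5 × 261.678629 = 1177.553829
V = π·2.25² × L = 15.904313 × 1177.553829 = 18728.184448

L=1177.554 V=18728.184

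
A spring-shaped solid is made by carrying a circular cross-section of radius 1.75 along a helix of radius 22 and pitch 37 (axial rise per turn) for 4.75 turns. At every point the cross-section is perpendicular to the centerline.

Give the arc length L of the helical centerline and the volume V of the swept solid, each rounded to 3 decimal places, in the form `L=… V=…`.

2πR = 2π·22 = 138.230077
per-turn = √(138.230077² + 37²) = √(19107.5541 + 1369) = √20476.5541 = 143.096311
L = 4.75 × 143.096311 = 679.707476
V = π·1.75² × L = 9.621128 × 679.707476 = 6539.552286

L=679.707 V=6539.552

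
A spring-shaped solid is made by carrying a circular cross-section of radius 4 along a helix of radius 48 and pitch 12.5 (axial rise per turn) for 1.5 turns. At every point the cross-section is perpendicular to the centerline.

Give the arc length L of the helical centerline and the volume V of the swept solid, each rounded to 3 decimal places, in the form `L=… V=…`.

2πR = 2π·48 = 301.592895
per-turn = √(301.592895² + 12.5²) = √(90958.2742 + 156.25) = √91114.5242 = 301.851825
L = 1.5 × 301.851825 = 452.777737
V = π·4² × L = 50.265482 × 452.777737 = 22759.091410

L=452.778 V=22759.091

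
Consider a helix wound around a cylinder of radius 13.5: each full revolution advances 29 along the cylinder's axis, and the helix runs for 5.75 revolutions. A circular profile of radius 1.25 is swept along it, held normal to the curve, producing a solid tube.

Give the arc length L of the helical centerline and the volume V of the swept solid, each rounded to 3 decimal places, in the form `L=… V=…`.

L=515.450 V=2530.207

2πR = 2π·13.5 = 84.823002
per-turn = √(84.823002² + 29²) = √(7194.9416 + 841) = √8035.9416 = 89.643414
L = 5.75 × 89.643414 = 515.449628
V = π·1.25² × L = 4.908739 × 515.449628 = 2530.207447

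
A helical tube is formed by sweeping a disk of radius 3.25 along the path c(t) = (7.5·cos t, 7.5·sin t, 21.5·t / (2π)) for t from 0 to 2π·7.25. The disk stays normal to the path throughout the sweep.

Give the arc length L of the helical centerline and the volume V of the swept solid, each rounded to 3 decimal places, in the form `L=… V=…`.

L=375.527 V=12461.139

2πR = 2π·7.5 = 47.123890
per-turn = √(47.123890² + 21.5²) = √(2220.6610 + 462.25) = √2682.9110 = 51.796824
L = 7.25 × 51.796824 = 375.526975
V = π·3.25² × L = 33.183072 × 375.526975 = 12461.138800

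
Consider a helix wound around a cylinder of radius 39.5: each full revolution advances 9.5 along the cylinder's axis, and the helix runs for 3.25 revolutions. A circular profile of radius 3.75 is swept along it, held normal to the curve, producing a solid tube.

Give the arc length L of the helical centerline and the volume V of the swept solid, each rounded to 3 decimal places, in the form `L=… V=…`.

2πR = 2π·39.5 = 248.185820
per-turn = √(248.185820² + 9.5²) = √(61596.2011 + 90.25) = √61686.4511 = 248.367572
L = 3.25 × 248.367572 = 807.194611
V = π·3.75² × L = 44.178647 × 807.194611 = 35660.765513

L=807.195 V=35660.766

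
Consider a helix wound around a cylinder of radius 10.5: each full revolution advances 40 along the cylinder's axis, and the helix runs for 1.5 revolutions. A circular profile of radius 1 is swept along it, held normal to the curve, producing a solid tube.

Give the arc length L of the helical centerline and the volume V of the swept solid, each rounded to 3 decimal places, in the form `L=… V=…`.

2πR = 2π·10.5 = 65.973446
per-turn = √(65.973446² + 40²) = √(4352.4955 + 1600) = √5952.4955 = 77.152418
L = 1.5 × 77.152418 = 115.728626
V = π·1² × L = 3.141593 × 115.728626 = 363.572202

L=115.729 V=363.572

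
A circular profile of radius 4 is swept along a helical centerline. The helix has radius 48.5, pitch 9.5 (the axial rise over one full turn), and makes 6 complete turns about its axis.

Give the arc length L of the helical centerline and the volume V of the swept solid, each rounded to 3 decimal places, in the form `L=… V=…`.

L=1829.295 V=91950.405

2πR = 2π·48.5 = 304.734487
per-turn = √(304.734487² + 9.5²) = √(92863.1078 + 90.25) = √92953.3578 = 304.882531
L = 6 × 304.882531 = 1829.295187
V = π·4² × L = 50.265482 × 1829.295187 = 91950.405131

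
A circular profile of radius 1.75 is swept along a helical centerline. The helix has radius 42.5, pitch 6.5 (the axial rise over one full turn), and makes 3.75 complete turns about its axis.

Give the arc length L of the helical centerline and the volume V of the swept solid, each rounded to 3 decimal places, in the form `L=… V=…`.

L=1001.679 V=9637.284

2πR = 2π·42.5 = 267.035376
per-turn = √(267.035376² + 6.5²) = √(71307.8918 + 42.25) = √71350.1418 = 267.114473
L = 3.75 × 267.114473 = 1001.679275
V = π·1.75² × L = 9.621128 × 1001.679275 = 9637.284016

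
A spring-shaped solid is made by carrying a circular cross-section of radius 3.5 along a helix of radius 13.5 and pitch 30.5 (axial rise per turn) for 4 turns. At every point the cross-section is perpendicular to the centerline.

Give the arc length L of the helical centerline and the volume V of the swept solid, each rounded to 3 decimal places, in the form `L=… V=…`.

L=360.559 V=13875.951

2πR = 2π·13.5 = 84.823002
per-turn = √(84.823002² + 30.5²) = √(7194.9416 + 930.25) = √8125.1916 = 90.139845
L = 4 × 90.139845 = 360.559379
V = π·3.5² × L = 38.484510 × 360.559379 = 13875.951026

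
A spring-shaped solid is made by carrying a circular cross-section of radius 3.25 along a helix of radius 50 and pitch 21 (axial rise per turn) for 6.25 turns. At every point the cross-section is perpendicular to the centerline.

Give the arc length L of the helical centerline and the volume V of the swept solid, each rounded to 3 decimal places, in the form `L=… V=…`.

L=1967.877 V=65300.213

2πR = 2π·50 = 314.159265
per-turn = √(314.159265² + 21²) = √(98696.0440 + 441) = √99137.0440 = 314.860356
L = 6.25 × 314.860356 = 1967.877227
V = π·3.25² × L = 33.183072 × 1967.877227 = 65300.212514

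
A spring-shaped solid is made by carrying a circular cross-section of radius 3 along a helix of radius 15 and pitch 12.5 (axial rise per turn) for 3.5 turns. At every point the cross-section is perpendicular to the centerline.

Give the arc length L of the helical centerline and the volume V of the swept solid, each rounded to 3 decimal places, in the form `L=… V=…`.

2πR = 2π·15 = 94.247780
per-turn = √(94.247780² + 12.5²) = √(8882.6440 + 156.25) = √9038.8940 = 95.073098
L = 3.5 × 95.073098 = 332.755843
V = π·3² × L = 28.274334 × 332.755843 = 9408.449805

L=332.756 V=9408.450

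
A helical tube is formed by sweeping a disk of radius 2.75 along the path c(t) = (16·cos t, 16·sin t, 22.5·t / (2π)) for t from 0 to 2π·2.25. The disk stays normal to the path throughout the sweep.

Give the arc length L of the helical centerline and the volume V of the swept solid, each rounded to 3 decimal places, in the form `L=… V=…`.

L=231.791 V=5506.951

2πR = 2π·16 = 100.530965
per-turn = √(100.530965² + 22.5²) = √(10106.4749 + 506.25) = √10612.7249 = 103.018080
L = 2.25 × 103.018080 = 231.790681
V = π·2.75² × L = 23.758294 × 231.790681 = 5506.951250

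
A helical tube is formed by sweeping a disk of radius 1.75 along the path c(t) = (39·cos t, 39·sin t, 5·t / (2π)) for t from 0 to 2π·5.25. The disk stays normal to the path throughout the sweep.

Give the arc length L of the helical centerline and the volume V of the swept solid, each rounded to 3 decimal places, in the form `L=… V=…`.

L=1286.750 V=12379.986

2πR = 2π·39 = 245.044227
per-turn = √(245.044227² + 5²) = √(60046.6732 + 25) = √60071.6732 = 245.095233
L = 5.25 × 245.095233 = 1286.749973
V = π·1.75² × L = 9.621128 × 1286.749973 = 12379.985549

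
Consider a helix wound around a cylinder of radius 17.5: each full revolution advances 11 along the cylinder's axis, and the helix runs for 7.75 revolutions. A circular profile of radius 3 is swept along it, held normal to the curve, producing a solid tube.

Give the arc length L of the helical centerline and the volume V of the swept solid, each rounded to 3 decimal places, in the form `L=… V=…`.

L=856.411 V=24214.439

2πR = 2π·17.5 = 109.955743
per-turn = √(109.955743² + 11²) = √(12090.2654 + 121) = √12211.2654 = 110.504594
L = 7.75 × 110.504594 = 856.410607
V = π·3² × L = 28.274334 × 856.410607 = 24214.439439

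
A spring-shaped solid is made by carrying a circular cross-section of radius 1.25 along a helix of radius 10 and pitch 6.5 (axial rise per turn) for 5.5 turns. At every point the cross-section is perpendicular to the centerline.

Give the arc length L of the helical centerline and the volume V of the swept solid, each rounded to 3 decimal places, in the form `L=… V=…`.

L=347.419 V=1705.391

2πR = 2π·10 = 62.831853
per-turn = √(62.831853² + 6.5²) = √(3947.8418 + 42.25) = √3990.0918 = 63.167173
L = 5.5 × 63.167173 = 347.419452
V = π·1.25² × L = 4.908739 × 347.419452 = 1705.391248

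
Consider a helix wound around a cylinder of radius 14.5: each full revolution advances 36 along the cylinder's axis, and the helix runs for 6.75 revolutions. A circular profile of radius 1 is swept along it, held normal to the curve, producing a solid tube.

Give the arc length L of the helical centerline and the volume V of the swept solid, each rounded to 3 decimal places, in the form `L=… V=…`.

L=661.236 V=2077.334

2πR = 2π·14.5 = 91.106187
per-turn = √(91.106187² + 36²) = √(8300.3373 + 1296) = √9596.3373 = 97.960897
L = 6.75 × 97.960897 = 661.236053
V = π·1² × L = 3.141593 × 661.236053 = 2077.334328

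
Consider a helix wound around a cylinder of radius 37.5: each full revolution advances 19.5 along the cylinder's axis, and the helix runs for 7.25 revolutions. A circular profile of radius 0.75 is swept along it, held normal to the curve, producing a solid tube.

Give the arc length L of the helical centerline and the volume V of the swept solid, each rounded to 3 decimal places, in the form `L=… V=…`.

L=1714.081 V=3029.031

2πR = 2π·37.5 = 235.619449
per-turn = √(235.619449² + 19.5²) = √(55516.5248 + 380.25) = √55896.7748 = 236.424988
L = 7.25 × 236.424988 = 1714.081160
V = π·0.75² × L = 1.767146 × 1714.081160 = 3029.031439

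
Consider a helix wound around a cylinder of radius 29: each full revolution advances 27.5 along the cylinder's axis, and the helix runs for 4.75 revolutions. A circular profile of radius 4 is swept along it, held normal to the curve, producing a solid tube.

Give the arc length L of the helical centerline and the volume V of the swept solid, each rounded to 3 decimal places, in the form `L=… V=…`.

2πR = 2π·29 = 182.212374
per-turn = √(182.212374² + 27.5²) = √(33201.3492 + 756.25) = √33957.5992 = 184.275878
L = 4.75 × 184.275878 = 875.310420
V = π·4² × L = 50.265482 × 875.310420 = 43997.900582

L=875.310 V=43997.901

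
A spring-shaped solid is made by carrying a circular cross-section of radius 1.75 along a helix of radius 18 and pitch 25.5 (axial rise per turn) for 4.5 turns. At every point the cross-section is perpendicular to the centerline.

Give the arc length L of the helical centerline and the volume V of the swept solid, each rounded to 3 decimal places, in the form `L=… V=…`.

2πR = 2π·18 = 113.097336
per-turn = √(113.097336² + 25.5²) = √(12791.0073 + 650.25) = √13441.2573 = 115.936436
L = 4.5 × 115.936436 = 521.713964
V = π·1.75² × L = 9.621128 × 521.713964 = 5019.476569

L=521.714 V=5019.477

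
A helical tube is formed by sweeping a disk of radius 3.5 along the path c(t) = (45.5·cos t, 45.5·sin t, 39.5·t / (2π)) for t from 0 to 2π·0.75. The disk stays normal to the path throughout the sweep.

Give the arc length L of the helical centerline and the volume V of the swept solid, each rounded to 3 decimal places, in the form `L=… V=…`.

L=216.451 V=8329.996

2πR = 2π·45.5 = 285.884931
per-turn = √(285.884931² + 39.5²) = √(81730.1940 + 1560.25) = √83290.4440 = 288.600839
L = 0.75 × 288.600839 = 216.450629
V = π·3.5² × L = 38.484510 × 216.450629 = 8329.996396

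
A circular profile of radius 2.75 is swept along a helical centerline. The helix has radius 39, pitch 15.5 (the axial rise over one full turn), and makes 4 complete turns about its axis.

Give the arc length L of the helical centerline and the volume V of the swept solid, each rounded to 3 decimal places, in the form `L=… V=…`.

2πR = 2π·39 = 245.044227
per-turn = √(245.044227² + 15.5²) = √(60046.6732 + 240.25) = √60286.9232 = 245.533955
L = 4 × 245.533955 = 982.135821
V = π·2.75² × L = 23.758294 × 982.135821 = 23333.872017

L=982.136 V=23333.872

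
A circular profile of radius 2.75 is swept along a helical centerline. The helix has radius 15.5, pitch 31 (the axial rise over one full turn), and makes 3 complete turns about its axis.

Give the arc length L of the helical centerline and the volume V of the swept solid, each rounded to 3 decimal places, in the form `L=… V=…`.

L=306.612 V=7284.589

2πR = 2π·15.5 = 97.389372
per-turn = √(97.389372² + 31²) = √(9484.6898 + 961) = √10445.6898 = 102.204158
L = 3 × 102.204158 = 306.612473
V = π·2.75² × L = 23.758294 × 306.612473 = 7284.589408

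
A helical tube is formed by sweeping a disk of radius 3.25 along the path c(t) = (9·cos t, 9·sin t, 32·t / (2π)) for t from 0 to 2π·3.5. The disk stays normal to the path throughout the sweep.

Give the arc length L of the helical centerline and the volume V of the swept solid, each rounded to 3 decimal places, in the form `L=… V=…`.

2πR = 2π·9 = 56.548668
per-turn = √(56.548668² + 32²) = √(3197.7518 + 1024) = √4221.7518 = 64.975009
L = 3.5 × 64.975009 = 227.412532
V = π·3.25² × L = 33.183072 × 227.412532 = 7546.246526

L=227.413 V=7546.247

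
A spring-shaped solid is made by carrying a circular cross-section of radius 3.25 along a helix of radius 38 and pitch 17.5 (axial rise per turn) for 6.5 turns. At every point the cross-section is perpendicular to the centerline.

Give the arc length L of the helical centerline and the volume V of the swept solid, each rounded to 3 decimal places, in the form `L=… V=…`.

L=1556.110 V=51636.506

2πR = 2π·38 = 238.761042
per-turn = √(238.761042² + 17.5²) = √(57006.8350 + 306.25) = √57313.0850 = 239.401514
L = 6.5 × 239.401514 = 1556.109843
V = π·3.25² × L = 33.183072 × 1556.109843 = 51636.505574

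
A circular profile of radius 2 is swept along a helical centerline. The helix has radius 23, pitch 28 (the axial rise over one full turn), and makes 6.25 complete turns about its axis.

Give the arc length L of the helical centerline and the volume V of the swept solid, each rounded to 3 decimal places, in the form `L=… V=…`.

L=920.005 V=11561.126

2πR = 2π·23 = 144.513262
per-turn = √(144.513262² + 28²) = √(20884.0829 + 784) = √21668.0829 = 147.200825
L = 6.25 × 147.200825 = 920.005157
V = π·2² × L = 12.566371 × 920.005157 = 11561.125769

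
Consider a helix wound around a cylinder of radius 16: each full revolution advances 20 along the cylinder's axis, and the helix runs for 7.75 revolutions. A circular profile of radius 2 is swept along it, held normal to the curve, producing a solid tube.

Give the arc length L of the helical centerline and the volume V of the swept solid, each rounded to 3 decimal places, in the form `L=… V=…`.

L=794.384 V=9982.518

2πR = 2π·16 = 100.530965
per-turn = √(100.530965² + 20²) = √(10106.4749 + 400) = √10506.4749 = 102.501097
L = 7.75 × 102.501097 = 794.383503
V = π·2² × L = 12.566371 × 794.383503 = 9982.517503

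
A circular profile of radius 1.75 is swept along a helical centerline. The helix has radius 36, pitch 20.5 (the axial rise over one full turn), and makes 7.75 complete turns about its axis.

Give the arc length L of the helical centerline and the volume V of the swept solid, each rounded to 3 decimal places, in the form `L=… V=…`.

L=1760.193 V=16935.045

2πR = 2π·36 = 226.194671
per-turn = √(226.194671² + 20.5²) = √(51164.0292 + 420.25) = √51584.2792 = 227.121728
L = 7.75 × 227.121728 = 1760.193390
V = π·1.75² × L = 9.621128 × 1760.193390 = 16935.045033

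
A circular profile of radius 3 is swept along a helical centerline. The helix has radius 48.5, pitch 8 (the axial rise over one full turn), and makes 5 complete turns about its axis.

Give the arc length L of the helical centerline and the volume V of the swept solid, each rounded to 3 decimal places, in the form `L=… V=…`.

L=1524.197 V=43095.666

2πR = 2π·48.5 = 304.734487
per-turn = √(304.734487² + 8²) = √(92863.1078 + 64) = √92927.1078 = 304.839479
L = 5 × 304.839479 = 1524.197394
V = π·3² × L = 28.274334 × 1524.197394 = 43095.666015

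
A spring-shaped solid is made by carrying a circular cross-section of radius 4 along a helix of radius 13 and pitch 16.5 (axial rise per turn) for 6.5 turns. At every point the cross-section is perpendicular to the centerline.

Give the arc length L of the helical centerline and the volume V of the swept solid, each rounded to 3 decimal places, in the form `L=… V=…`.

2πR = 2π·13 = 81.681409
per-turn = √(81.681409² + 16.5²) = √(6671.8526 + 272.25) = √6944.1026 = 83.331282
L = 6.5 × 83.331282 = 541.653334
V = π·4² × L = 50.265482 × 541.653334 = 27226.466138

L=541.653 V=27226.466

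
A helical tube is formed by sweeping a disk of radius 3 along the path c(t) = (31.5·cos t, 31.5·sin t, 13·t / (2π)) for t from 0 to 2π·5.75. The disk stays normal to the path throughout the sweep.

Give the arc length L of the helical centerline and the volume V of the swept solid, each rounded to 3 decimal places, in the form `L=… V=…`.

2πR = 2π·31.5 = 197.920337
per-turn = √(197.920337² + 13²) = √(39172.4599 + 169) = √39341.4599 = 198.346817
L = 5.75 × 198.346817 = 1140.494199
V = π·3² × L = 28.274334 × 1140.494199 = 32246.713760

L=1140.494 V=32246.714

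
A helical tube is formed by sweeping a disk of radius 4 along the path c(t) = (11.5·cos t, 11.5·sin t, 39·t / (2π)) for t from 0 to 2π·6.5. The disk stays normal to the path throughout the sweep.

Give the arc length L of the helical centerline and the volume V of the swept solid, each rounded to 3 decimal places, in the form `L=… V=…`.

L=533.714 V=26827.380

2πR = 2π·11.5 = 72.256631
per-turn = √(72.256631² + 39²) = √(5221.0207 + 1521) = √6742.0207 = 82.109809
L = 6.5 × 82.109809 = 533.713758
V = π·4² × L = 50.265482 × 533.713758 = 26827.379554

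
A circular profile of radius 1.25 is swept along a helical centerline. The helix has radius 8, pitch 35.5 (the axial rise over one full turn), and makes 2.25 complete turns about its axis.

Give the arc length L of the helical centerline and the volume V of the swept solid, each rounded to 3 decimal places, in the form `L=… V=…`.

L=138.459 V=679.661

2πR = 2π·8 = 50.265482
per-turn = √(50.265482² + 35.5²) = √(2526.6187 + 1260.25) = √3786.8687 = 61.537539
L = 2.25 × 61.537539 = 138.459463
V = π·1.25² × L = 4.908739 × 138.459463 = 679.661300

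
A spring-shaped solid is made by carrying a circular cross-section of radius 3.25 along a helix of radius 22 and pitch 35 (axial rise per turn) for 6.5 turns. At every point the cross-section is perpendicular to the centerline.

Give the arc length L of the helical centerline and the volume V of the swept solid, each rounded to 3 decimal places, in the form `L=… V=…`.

2πR = 2π·22 = 138.230077
per-turn = √(138.230077² + 35²) = √(19107.5541 + 1225) = √20332.5541 = 142.592265
L = 6.5 × 142.592265 = 926.849724
V = π·3.25² × L = 33.183072 × 926.849724 = 30755.721511

L=926.850 V=30755.722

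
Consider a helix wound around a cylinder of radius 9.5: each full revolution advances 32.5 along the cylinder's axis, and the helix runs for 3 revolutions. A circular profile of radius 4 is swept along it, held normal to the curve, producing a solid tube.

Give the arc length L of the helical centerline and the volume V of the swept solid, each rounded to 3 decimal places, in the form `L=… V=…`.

L=203.894 V=10248.810

2πR = 2π·9.5 = 59.690260
per-turn = √(59.690260² + 32.5²) = √(3562.9272 + 1056.25) = √4619.1772 = 67.964529
L = 3 × 67.964529 = 203.893587
V = π·4² × L = 50.265482 × 203.893587 = 10248.809506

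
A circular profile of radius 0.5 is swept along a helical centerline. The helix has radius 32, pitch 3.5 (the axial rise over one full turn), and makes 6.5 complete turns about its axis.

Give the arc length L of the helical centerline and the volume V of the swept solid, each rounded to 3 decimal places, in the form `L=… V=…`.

2πR = 2π·32 = 201.061930
per-turn = √(201.061930² + 3.5²) = √(40425.8996 + 12.25) = √40438.1496 = 201.092391
L = 6.5 × 201.092391 = 1307.100540
V = π·0.5² × L = 0.785398 × 1307.100540 = 1026.594364

L=1307.101 V=1026.594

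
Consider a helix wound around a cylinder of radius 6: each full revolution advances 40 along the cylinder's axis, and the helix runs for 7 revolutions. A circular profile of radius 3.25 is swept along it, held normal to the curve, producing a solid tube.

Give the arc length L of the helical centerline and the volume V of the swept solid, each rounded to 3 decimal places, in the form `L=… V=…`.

L=384.760 V=12767.505

2πR = 2π·6 = 37.699112
per-turn = √(37.699112² + 40²) = √(1421.2230 + 1600) = √3021.2230 = 54.965653
L = 7 × 54.965653 = 384.759573
V = π·3.25² × L = 33.183072 × 384.759573 = 12767.504753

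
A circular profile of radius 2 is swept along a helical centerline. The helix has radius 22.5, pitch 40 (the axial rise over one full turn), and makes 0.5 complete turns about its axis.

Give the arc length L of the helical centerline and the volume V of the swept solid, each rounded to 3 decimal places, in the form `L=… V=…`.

L=73.461 V=923.135

2πR = 2π·22.5 = 141.371669
per-turn = √(141.371669² + 40²) = √(19985.9489 + 1600) = √21585.9489 = 146.921574
L = 0.5 × 146.921574 = 73.460787
V = π·2² × L = 12.566371 × 73.460787 = 923.135475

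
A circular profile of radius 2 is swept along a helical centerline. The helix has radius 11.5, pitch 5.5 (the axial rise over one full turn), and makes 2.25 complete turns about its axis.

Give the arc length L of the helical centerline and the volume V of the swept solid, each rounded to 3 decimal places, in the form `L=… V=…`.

L=163.048 V=2048.918

2πR = 2π·11.5 = 72.256631
per-turn = √(72.256631² + 5.5²) = √(5221.0207 + 30.25) = √5251.2707 = 72.465652
L = 2.25 × 72.465652 = 163.047717
V = π·2² × L = 12.566371 × 163.047717 = 2048.918041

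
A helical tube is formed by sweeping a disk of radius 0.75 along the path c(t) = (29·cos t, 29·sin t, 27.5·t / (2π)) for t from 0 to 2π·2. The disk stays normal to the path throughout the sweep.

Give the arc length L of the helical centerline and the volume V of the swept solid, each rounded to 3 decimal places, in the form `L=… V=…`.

L=368.552 V=651.285

2πR = 2π·29 = 182.212374
per-turn = √(182.212374² + 27.5²) = √(33201.3492 + 756.25) = √33957.5992 = 184.275878
L = 2 × 184.275878 = 368.551756
V = π·0.75² × L = 1.767146 × 368.551756 = 651.284713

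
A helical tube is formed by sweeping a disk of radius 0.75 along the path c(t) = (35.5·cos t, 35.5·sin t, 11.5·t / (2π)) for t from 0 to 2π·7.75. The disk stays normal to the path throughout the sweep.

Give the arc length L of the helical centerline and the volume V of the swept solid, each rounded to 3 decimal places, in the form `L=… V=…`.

2πR = 2π·35.5 = 223.053078
per-turn = √(223.053078² + 11.5²) = √(49752.6758 + 132.25) = √49884.9258 = 223.349336
L = 7.75 × 223.349336 = 1730.957352
V = π·0.75² × L = 1.767146 × 1730.957352 = 3058.854132

L=1730.957 V=3058.854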